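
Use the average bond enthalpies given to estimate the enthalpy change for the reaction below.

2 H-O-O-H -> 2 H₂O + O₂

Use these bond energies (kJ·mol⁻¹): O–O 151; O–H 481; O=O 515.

Bonds broken (reactants):
  O–H: 4 × 481 = 1924
  O–O: 2 × 151 = 302
  Σ(broken) = 2226 kJ
Bonds formed (products):
  O–H: 4 × 481 = 1924
  O=O: 1 × 515 = 515
  Σ(formed) = 2439 kJ
ΔH = Σ(broken) − Σ(formed) = 2226 − 2439 = −213 kJ

ΔH ≈ −213 kJ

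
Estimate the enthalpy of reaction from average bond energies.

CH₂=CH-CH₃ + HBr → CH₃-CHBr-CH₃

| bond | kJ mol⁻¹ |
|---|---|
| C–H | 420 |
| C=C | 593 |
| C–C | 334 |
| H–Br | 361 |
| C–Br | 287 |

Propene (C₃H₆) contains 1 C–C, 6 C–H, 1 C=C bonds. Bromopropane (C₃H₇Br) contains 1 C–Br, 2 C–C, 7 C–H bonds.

ΔH ≈ −87 kJ

Bonds broken (reactants):
  C–C: 1 × 334 = 334
  C–H: 6 × 420 = 2520
  C=C: 1 × 593 = 593
  H–Br: 1 × 361 = 361
  Σ(broken) = 3808 kJ
Bonds formed (products):
  C–Br: 1 × 287 = 287
  C–C: 2 × 334 = 668
  C–H: 7 × 420 = 2940
  Σ(formed) = 3895 kJ
ΔH = Σ(broken) − Σ(formed) = 3808 − 3895 = −87 kJ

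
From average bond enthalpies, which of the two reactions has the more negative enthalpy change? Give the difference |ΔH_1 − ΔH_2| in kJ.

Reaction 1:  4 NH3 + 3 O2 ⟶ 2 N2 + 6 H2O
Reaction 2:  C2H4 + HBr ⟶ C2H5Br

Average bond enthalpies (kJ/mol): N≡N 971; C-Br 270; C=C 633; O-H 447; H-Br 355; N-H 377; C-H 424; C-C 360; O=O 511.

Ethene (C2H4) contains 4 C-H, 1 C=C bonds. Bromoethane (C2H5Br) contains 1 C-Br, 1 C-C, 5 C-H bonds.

Reaction 1, by 1183 kJ

Reaction 1:
  Bonds broken (reactants):
    N-H: 12 × 377 = 4524
    O=O: 3 × 511 = 1533
    Σ(broken) = 6057 kJ
  Bonds formed (products):
    N≡N: 2 × 971 = 1942
    O-H: 12 × 447 = 5364
    Σ(formed) = 7306 kJ
  ΔH_1 = 6057 − 7306 = −1249 kJ
Reaction 2:
  Bonds broken (reactants):
    C-H: 4 × 424 = 1696
    C=C: 1 × 633 = 633
    H-Br: 1 × 355 = 355
    Σ(broken) = 2684 kJ
  Bonds formed (products):
    C-Br: 1 × 270 = 270
    C-C: 1 × 360 = 360
    C-H: 5 × 424 = 2120
    Σ(formed) = 2750 kJ
  ΔH_2 = 2684 − 2750 = −66 kJ
ΔH_1 − ΔH_2 = −1183 kJ, so reaction 1 has the more negative ΔH; |ΔH_1 − ΔH_2| = 1183 kJ.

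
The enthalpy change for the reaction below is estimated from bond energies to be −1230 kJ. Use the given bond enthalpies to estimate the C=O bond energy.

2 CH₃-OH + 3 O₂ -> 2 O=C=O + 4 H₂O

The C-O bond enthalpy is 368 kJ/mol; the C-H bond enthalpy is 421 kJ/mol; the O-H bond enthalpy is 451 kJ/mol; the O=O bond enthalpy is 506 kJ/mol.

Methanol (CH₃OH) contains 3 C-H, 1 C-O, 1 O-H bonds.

Let D be the C=O bond energy.
Σ(broken) = 6×421 + 2×368 + 2×451 + 3×506 = 5682
Σ(formed) = 4×D + 8×451 = 3608 + 4D
ΔH = Σ(broken) − Σ(formed) = (5682) − (3608 + 4D) = +2074 − 4D
Setting this equal to −1230 kJ gives 4D = 3304, so D = 826 kJ/mol.

D(C=O) ≈ 826 kJ/mol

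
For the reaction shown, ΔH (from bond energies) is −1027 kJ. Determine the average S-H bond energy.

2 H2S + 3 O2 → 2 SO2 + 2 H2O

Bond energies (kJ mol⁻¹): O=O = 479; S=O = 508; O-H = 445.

Let D be the S-H bond energy.
Σ(broken) = 3×479 + 4×D = 1437 + 4D
Σ(formed) = 4×445 + 4×508 = 3812
ΔH = Σ(broken) − Σ(formed) = (1437 + 4D) − (3812) = −2375 + 4D
Setting this equal to −1027 kJ gives 4D = 1348, so D = 337 kJ/mol.

D(S-H) ≈ 337 kJ/mol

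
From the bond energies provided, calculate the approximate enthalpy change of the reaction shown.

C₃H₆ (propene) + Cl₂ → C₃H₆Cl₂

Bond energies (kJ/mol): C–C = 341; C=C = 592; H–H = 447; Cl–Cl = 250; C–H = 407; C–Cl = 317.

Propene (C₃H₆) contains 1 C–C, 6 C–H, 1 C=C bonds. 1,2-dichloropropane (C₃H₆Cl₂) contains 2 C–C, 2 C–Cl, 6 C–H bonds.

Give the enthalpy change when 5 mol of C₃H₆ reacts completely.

ΔH = −665 kJ

Bonds broken (reactants):
  C–C: 1 × 341 = 341
  C–H: 6 × 407 = 2442
  C=C: 1 × 592 = 592
  Cl–Cl: 1 × 250 = 250
  Σ(broken) = 3625 kJ
Bonds formed (products):
  C–C: 2 × 341 = 682
  C–Cl: 2 × 317 = 634
  C–H: 6 × 407 = 2442
  Σ(formed) = 3758 kJ
ΔH = Σ(broken) − Σ(formed) = 3625 − 3758 = −133 kJ
For 5× the reaction as written: 5 × (−133) = −665 kJ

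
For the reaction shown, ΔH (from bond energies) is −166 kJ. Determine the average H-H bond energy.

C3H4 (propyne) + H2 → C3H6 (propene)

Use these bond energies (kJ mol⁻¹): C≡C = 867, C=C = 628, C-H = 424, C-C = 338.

Let D be the H-H bond energy.
Σ(broken) = 1×867 + 1×338 + 4×424 + 1×D = 2901 + D
Σ(formed) = 1×338 + 6×424 + 1×628 = 3510
ΔH = Σ(broken) − Σ(formed) = (2901 + D) − (3510) = −609 + D
Setting this equal to −166 kJ gives D = 443 kJ/mol.

D(H-H) ≈ 443 kJ/mol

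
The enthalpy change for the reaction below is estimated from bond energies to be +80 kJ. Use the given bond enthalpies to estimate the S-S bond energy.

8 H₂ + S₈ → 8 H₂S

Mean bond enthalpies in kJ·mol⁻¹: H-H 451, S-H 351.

Let D be the S-S bond energy.
Σ(broken) = 8×451 + 8×D = 3608 + 8D
Σ(formed) = 16×351 = 5616
ΔH = Σ(broken) − Σ(formed) = (3608 + 8D) − (5616) = −2008 + 8D
Setting this equal to +80 kJ gives 8D = 2088, so D = 261 kJ/mol.

D(S-S) ≈ 261 kJ/mol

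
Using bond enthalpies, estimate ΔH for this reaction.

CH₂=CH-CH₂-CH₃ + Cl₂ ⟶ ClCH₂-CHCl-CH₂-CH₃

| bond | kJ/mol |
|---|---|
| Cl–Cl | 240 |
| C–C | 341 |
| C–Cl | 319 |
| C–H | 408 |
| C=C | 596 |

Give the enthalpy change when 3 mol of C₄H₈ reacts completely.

ΔH = −429 kJ

Bonds broken (reactants):
  C–C: 2 × 341 = 682
  C–H: 8 × 408 = 3264
  C=C: 1 × 596 = 596
  Cl–Cl: 1 × 240 = 240
  Σ(broken) = 4782 kJ
Bonds formed (products):
  C–C: 3 × 341 = 1023
  C–Cl: 2 × 319 = 638
  C–H: 8 × 408 = 3264
  Σ(formed) = 4925 kJ
ΔH = Σ(broken) − Σ(formed) = 4782 − 4925 = −143 kJ
For 3× the reaction as written: 3 × (−143) = −429 kJ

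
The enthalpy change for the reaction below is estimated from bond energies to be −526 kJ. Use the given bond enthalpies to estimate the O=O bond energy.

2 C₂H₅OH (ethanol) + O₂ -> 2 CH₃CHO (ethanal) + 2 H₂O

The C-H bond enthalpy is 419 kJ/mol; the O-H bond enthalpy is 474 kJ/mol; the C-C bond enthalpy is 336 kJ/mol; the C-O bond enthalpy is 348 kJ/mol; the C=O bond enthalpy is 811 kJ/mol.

D(O=O) ≈ 510 kJ/mol

Let D be the O=O bond energy.
Σ(broken) = 2×336 + 10×419 + 2×348 + 2×474 + 1×D = 6506 + D
Σ(formed) = 2×336 + 8×419 + 2×811 + 4×474 = 7542
ΔH = Σ(broken) − Σ(formed) = (6506 + D) − (7542) = −1036 + D
Setting this equal to −526 kJ gives D = 510 kJ/mol.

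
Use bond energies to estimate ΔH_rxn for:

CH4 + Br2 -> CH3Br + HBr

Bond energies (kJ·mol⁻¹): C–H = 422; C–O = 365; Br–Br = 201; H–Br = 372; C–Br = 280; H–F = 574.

Bonds broken (reactants):
  Br–Br: 1 × 201 = 201
  C–H: 4 × 422 = 1688
  Σ(broken) = 1889 kJ
Bonds formed (products):
  C–Br: 1 × 280 = 280
  C–H: 3 × 422 = 1266
  H–Br: 1 × 372 = 372
  Σ(formed) = 1918 kJ
ΔH = Σ(broken) − Σ(formed) = 1889 − 1918 = −29 kJ

ΔH ≈ −29 kJ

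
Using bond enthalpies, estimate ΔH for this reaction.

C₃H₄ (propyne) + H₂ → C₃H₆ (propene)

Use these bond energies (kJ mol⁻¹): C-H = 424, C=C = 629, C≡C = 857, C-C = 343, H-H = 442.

ΔH ≈ −178 kJ

Bonds broken (reactants):
  C≡C: 1 × 857 = 857
  C-C: 1 × 343 = 343
  C-H: 4 × 424 = 1696
  H-H: 1 × 442 = 442
  Σ(broken) = 3338 kJ
Bonds formed (products):
  C-C: 1 × 343 = 343
  C-H: 6 × 424 = 2544
  C=C: 1 × 629 = 629
  Σ(formed) = 3516 kJ
ΔH = Σ(broken) − Σ(formed) = 3338 − 3516 = −178 kJ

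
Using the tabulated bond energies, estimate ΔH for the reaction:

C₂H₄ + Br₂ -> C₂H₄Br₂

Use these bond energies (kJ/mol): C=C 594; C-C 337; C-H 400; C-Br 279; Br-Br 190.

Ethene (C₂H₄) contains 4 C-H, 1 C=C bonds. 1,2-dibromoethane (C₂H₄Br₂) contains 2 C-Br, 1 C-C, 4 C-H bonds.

Bonds broken (reactants):
  Br-Br: 1 × 190 = 190
  C-H: 4 × 400 = 1600
  C=C: 1 × 594 = 594
  Σ(broken) = 2384 kJ
Bonds formed (products):
  C-Br: 2 × 279 = 558
  C-C: 1 × 337 = 337
  C-H: 4 × 400 = 1600
  Σ(formed) = 2495 kJ
ΔH = Σ(broken) − Σ(formed) = 2384 − 2495 = −111 kJ

ΔH ≈ −111 kJ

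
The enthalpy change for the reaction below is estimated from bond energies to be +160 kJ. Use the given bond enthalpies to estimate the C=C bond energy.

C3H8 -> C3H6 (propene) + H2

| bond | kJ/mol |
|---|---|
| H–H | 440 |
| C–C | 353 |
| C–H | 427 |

D(C=C) ≈ 607 kJ/mol

Let D be the C=C bond energy.
Σ(broken) = 2×353 + 8×427 = 4122
Σ(formed) = 1×353 + 6×427 + 1×D + 1×440 = 3355 + D
ΔH = Σ(broken) − Σ(formed) = (4122) − (3355 + D) = +767 − D
Setting this equal to +160 kJ gives D = 607 kJ/mol.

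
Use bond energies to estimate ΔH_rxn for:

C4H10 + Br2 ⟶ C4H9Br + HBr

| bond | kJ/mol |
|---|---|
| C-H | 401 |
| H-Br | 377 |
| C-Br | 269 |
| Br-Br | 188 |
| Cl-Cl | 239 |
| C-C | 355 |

ΔH ≈ −57 kJ

Bonds broken (reactants):
  Br-Br: 1 × 188 = 188
  C-C: 3 × 355 = 1065
  C-H: 10 × 401 = 4010
  Σ(broken) = 5263 kJ
Bonds formed (products):
  C-Br: 1 × 269 = 269
  C-C: 3 × 355 = 1065
  C-H: 9 × 401 = 3609
  H-Br: 1 × 377 = 377
  Σ(formed) = 5320 kJ
ΔH = Σ(broken) − Σ(formed) = 5263 − 5320 = −57 kJ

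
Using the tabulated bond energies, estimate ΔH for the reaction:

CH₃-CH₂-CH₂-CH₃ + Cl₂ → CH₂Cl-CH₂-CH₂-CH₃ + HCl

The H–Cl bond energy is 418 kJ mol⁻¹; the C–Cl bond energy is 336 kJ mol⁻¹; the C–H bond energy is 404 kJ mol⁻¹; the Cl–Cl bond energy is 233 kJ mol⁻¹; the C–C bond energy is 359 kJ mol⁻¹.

ΔH ≈ −117 kJ

Bonds broken (reactants):
  C–C: 3 × 359 = 1077
  C–H: 10 × 404 = 4040
  Cl–Cl: 1 × 233 = 233
  Σ(broken) = 5350 kJ
Bonds formed (products):
  C–C: 3 × 359 = 1077
  C–Cl: 1 × 336 = 336
  C–H: 9 × 404 = 3636
  H–Cl: 1 × 418 = 418
  Σ(formed) = 5467 kJ
ΔH = Σ(broken) − Σ(formed) = 5350 − 5467 = −117 kJ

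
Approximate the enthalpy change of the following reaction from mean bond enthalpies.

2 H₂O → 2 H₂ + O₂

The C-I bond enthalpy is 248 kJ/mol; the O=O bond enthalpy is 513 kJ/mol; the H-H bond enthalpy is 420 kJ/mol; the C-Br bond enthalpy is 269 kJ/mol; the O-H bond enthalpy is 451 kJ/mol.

Bonds broken (reactants):
  O-H: 4 × 451 = 1804
  Σ(broken) = 1804 kJ
Bonds formed (products):
  H-H: 2 × 420 = 840
  O=O: 1 × 513 = 513
  Σ(formed) = 1353 kJ
ΔH = Σ(broken) − Σ(formed) = 1804 − 1353 = +451 kJ

ΔH ≈ +451 kJ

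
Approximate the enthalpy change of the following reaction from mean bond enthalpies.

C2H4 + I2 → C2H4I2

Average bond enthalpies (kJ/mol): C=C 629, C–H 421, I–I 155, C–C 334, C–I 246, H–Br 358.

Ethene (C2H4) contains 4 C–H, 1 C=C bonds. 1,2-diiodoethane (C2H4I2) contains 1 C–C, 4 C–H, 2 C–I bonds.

Bonds broken (reactants):
  C–H: 4 × 421 = 1684
  C=C: 1 × 629 = 629
  I–I: 1 × 155 = 155
  Σ(broken) = 2468 kJ
Bonds formed (products):
  C–C: 1 × 334 = 334
  C–H: 4 × 421 = 1684
  C–I: 2 × 246 = 492
  Σ(formed) = 2510 kJ
ΔH = Σ(broken) − Σ(formed) = 2468 − 2510 = −42 kJ

ΔH ≈ −42 kJ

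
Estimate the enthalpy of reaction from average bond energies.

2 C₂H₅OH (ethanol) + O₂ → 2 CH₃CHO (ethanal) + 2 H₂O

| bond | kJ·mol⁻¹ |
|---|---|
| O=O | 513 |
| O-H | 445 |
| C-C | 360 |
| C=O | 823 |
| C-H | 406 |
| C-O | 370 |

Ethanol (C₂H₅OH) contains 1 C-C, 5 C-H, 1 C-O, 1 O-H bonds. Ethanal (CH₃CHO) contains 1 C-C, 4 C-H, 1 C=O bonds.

Bonds broken (reactants):
  C-C: 2 × 360 = 720
  C-H: 10 × 406 = 4060
  C-O: 2 × 370 = 740
  O-H: 2 × 445 = 890
  O=O: 1 × 513 = 513
  Σ(broken) = 6923 kJ
Bonds formed (products):
  C-C: 2 × 360 = 720
  C-H: 8 × 406 = 3248
  C=O: 2 × 823 = 1646
  O-H: 4 × 445 = 1780
  Σ(formed) = 7394 kJ
ΔH = Σ(broken) − Σ(formed) = 6923 − 7394 = −471 kJ

ΔH ≈ −471 kJ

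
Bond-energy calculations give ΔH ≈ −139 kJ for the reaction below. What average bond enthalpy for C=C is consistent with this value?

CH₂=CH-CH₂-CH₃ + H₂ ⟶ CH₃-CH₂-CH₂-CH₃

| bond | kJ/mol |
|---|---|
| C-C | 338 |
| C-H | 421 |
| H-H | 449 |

D(C=C) ≈ 592 kJ/mol

Let D be the C=C bond energy.
Σ(broken) = 2×338 + 8×421 + 1×D + 1×449 = 4493 + D
Σ(formed) = 3×338 + 10×421 = 5224
ΔH = Σ(broken) − Σ(formed) = (4493 + D) − (5224) = −731 + D
Setting this equal to −139 kJ gives D = 592 kJ/mol.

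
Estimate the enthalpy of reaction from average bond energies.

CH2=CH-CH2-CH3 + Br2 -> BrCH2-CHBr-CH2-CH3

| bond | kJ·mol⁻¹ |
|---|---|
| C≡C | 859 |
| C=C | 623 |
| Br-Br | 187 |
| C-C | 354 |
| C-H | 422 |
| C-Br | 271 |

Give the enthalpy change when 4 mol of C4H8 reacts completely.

Bonds broken (reactants):
  Br-Br: 1 × 187 = 187
  C-C: 2 × 354 = 708
  C-H: 8 × 422 = 3376
  C=C: 1 × 623 = 623
  Σ(broken) = 4894 kJ
Bonds formed (products):
  C-Br: 2 × 271 = 542
  C-C: 3 × 354 = 1062
  C-H: 8 × 422 = 3376
  Σ(formed) = 4980 kJ
ΔH = Σ(broken) − Σ(formed) = 4894 − 4980 = −86 kJ
For 4× the reaction as written: 4 × (−86) = −344 kJ

ΔH = −344 kJ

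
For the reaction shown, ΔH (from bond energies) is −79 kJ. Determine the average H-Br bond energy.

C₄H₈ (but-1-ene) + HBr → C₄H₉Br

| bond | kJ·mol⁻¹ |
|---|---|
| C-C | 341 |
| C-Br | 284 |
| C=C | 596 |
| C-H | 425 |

Let D be the H-Br bond energy.
Σ(broken) = 2×341 + 8×425 + 1×596 + 1×D = 4678 + D
Σ(formed) = 1×284 + 3×341 + 9×425 = 5132
ΔH = Σ(broken) − Σ(formed) = (4678 + D) − (5132) = −454 + D
Setting this equal to −79 kJ gives D = 375 kJ/mol.

D(H-Br) ≈ 375 kJ/mol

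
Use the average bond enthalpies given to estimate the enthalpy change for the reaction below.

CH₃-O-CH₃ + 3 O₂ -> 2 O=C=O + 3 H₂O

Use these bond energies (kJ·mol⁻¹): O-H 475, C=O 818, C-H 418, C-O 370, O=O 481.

Bonds broken (reactants):
  C-H: 6 × 418 = 2508
  C-O: 2 × 370 = 740
  O=O: 3 × 481 = 1443
  Σ(broken) = 4691 kJ
Bonds formed (products):
  C=O: 4 × 818 = 3272
  O-H: 6 × 475 = 2850
  Σ(formed) = 6122 kJ
ΔH = Σ(broken) − Σ(formed) = 4691 − 6122 = −1431 kJ

ΔH ≈ −1431 kJ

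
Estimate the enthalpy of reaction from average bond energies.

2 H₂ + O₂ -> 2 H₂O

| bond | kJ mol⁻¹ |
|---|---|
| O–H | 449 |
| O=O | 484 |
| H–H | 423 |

Bonds broken (reactants):
  H–H: 2 × 423 = 846
  O=O: 1 × 484 = 484
  Σ(broken) = 1330 kJ
Bonds formed (products):
  O–H: 4 × 449 = 1796
  Σ(formed) = 1796 kJ
ΔH = Σ(broken) − Σ(formed) = 1330 − 1796 = −466 kJ

ΔH ≈ −466 kJ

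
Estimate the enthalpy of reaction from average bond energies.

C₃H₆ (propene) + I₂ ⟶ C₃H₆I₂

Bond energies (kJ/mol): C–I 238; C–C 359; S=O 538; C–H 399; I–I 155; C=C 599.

Bonds broken (reactants):
  C–C: 1 × 359 = 359
  C–H: 6 × 399 = 2394
  C=C: 1 × 599 = 599
  I–I: 1 × 155 = 155
  Σ(broken) = 3507 kJ
Bonds formed (products):
  C–C: 2 × 359 = 718
  C–H: 6 × 399 = 2394
  C–I: 2 × 238 = 476
  Σ(formed) = 3588 kJ
ΔH = Σ(broken) − Σ(formed) = 3507 − 3588 = −81 kJ

ΔH ≈ −81 kJ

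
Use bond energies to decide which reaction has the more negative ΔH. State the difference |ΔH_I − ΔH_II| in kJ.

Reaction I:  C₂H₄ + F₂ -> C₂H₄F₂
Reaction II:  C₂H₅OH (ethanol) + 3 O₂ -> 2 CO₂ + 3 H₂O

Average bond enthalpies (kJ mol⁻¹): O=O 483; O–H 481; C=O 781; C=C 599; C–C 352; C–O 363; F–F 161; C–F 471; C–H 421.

Reaction II, by 726 kJ

Reaction I:
  Bonds broken (reactants):
    C–H: 4 × 421 = 1684
    C=C: 1 × 599 = 599
    F–F: 1 × 161 = 161
    Σ(broken) = 2444 kJ
  Bonds formed (products):
    C–C: 1 × 352 = 352
    C–F: 2 × 471 = 942
    C–H: 4 × 421 = 1684
    Σ(formed) = 2978 kJ
  ΔH_I = 2444 − 2978 = −534 kJ
Reaction II:
  Bonds broken (reactants):
    C–C: 1 × 352 = 352
    C–H: 5 × 421 = 2105
    C–O: 1 × 363 = 363
    O–H: 1 × 481 = 481
    O=O: 3 × 483 = 1449
    Σ(broken) = 4750 kJ
  Bonds formed (products):
    C=O: 4 × 781 = 3124
    O–H: 6 × 481 = 2886
    Σ(formed) = 6010 kJ
  ΔH_II = 4750 − 6010 = −1260 kJ
ΔH_I − ΔH_II = +726 kJ, so reaction II has the more negative ΔH; |ΔH_I − ΔH_II| = 726 kJ.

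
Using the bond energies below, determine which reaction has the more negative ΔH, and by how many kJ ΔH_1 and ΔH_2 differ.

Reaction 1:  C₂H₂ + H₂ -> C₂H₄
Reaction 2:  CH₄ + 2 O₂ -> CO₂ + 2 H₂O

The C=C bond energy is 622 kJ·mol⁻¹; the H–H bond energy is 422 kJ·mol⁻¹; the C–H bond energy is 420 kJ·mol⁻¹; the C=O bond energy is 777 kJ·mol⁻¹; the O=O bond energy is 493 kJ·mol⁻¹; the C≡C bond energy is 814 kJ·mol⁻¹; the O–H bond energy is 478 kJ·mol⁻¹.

Reaction 2, by 574 kJ

Reaction 1:
  Bonds broken (reactants):
    C≡C: 1 × 814 = 814
    C–H: 2 × 420 = 840
    H–H: 1 × 422 = 422
    Σ(broken) = 2076 kJ
  Bonds formed (products):
    C–H: 4 × 420 = 1680
    C=C: 1 × 622 = 622
    Σ(formed) = 2302 kJ
  ΔH_1 = 2076 − 2302 = −226 kJ
Reaction 2:
  Bonds broken (reactants):
    C–H: 4 × 420 = 1680
    O=O: 2 × 493 = 986
    Σ(broken) = 2666 kJ
  Bonds formed (products):
    C=O: 2 × 777 = 1554
    O–H: 4 × 478 = 1912
    Σ(formed) = 3466 kJ
  ΔH_2 = 2666 − 3466 = −800 kJ
ΔH_1 − ΔH_2 = +574 kJ, so reaction 2 has the more negative ΔH; |ΔH_1 − ΔH_2| = 574 kJ.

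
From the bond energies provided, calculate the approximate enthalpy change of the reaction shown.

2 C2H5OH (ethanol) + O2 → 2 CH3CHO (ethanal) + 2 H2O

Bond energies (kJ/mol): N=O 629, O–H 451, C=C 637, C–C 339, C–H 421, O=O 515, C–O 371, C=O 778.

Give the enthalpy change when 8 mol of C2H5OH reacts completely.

Bonds broken (reactants):
  C–C: 2 × 339 = 678
  C–H: 10 × 421 = 4210
  C–O: 2 × 371 = 742
  O–H: 2 × 451 = 902
  O=O: 1 × 515 = 515
  Σ(broken) = 7047 kJ
Bonds formed (products):
  C–C: 2 × 339 = 678
  C–H: 8 × 421 = 3368
  C=O: 2 × 778 = 1556
  O–H: 4 × 451 = 1804
  Σ(formed) = 7406 kJ
ΔH = Σ(broken) − Σ(formed) = 7047 − 7406 = −359 kJ
For 4× the reaction as written: 4 × (−359) = −1436 kJ

ΔH = −1436 kJ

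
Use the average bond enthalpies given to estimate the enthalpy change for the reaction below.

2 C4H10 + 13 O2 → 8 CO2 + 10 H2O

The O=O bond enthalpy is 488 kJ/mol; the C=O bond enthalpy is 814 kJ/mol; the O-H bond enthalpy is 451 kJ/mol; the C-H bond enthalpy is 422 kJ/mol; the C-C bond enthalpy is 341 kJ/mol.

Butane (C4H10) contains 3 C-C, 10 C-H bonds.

ΔH ≈ −5214 kJ

Bonds broken (reactants):
  C-C: 6 × 341 = 2046
  C-H: 20 × 422 = 8440
  O=O: 13 × 488 = 6344
  Σ(broken) = 16830 kJ
Bonds formed (products):
  C=O: 16 × 814 = 13024
  O-H: 20 × 451 = 9020
  Σ(formed) = 22044 kJ
ΔH = Σ(broken) − Σ(formed) = 16830 − 22044 = −5214 kJ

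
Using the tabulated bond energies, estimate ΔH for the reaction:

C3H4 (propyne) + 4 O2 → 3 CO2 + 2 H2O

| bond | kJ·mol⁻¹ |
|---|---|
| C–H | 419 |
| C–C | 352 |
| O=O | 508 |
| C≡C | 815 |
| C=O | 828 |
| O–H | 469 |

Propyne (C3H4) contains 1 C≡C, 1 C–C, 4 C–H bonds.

Bonds broken (reactants):
  C≡C: 1 × 815 = 815
  C–C: 1 × 352 = 352
  C–H: 4 × 419 = 1676
  O=O: 4 × 508 = 2032
  Σ(broken) = 4875 kJ
Bonds formed (products):
  C=O: 6 × 828 = 4968
  O–H: 4 × 469 = 1876
  Σ(formed) = 6844 kJ
ΔH = Σ(broken) − Σ(formed) = 4875 − 6844 = −1969 kJ

ΔH ≈ −1969 kJ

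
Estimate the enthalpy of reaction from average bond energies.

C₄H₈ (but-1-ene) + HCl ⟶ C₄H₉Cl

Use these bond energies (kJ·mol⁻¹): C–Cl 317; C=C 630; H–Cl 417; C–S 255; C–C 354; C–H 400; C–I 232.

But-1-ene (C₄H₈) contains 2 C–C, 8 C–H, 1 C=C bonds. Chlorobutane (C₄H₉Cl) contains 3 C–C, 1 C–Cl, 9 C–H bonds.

Bonds broken (reactants):
  C–C: 2 × 354 = 708
  C–H: 8 × 400 = 3200
  C=C: 1 × 630 = 630
  H–Cl: 1 × 417 = 417
  Σ(broken) = 4955 kJ
Bonds formed (products):
  C–C: 3 × 354 = 1062
  C–Cl: 1 × 317 = 317
  C–H: 9 × 400 = 3600
  Σ(formed) = 4979 kJ
ΔH = Σ(broken) − Σ(formed) = 4955 − 4979 = −24 kJ

ΔH ≈ −24 kJ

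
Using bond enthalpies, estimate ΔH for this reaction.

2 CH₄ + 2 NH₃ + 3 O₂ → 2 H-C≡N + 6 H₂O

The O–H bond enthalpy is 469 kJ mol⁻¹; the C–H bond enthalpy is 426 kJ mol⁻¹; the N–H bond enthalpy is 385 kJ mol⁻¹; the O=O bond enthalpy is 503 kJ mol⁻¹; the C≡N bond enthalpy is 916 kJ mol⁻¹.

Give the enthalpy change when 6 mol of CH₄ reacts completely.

Bonds broken (reactants):
  C–H: 8 × 426 = 3408
  N–H: 6 × 385 = 2310
  O=O: 3 × 503 = 1509
  Σ(broken) = 7227 kJ
Bonds formed (products):
  C≡N: 2 × 916 = 1832
  C–H: 2 × 426 = 852
  O–H: 12 × 469 = 5628
  Σ(formed) = 8312 kJ
ΔH = Σ(broken) − Σ(formed) = 7227 − 8312 = −1085 kJ
For 3× the reaction as written: 3 × (−1085) = −3255 kJ

ΔH = −3255 kJ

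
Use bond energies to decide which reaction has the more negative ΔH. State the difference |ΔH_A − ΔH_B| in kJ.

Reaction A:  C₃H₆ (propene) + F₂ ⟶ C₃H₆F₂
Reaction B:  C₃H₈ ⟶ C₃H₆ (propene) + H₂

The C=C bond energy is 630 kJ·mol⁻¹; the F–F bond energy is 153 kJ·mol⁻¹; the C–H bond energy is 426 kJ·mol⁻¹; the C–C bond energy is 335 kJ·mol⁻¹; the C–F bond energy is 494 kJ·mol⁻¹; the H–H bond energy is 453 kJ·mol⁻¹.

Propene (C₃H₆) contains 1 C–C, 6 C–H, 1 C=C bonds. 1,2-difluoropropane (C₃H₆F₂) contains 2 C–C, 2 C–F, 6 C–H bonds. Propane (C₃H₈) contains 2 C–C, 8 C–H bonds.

Reaction A, by 644 kJ

Reaction A:
  Bonds broken (reactants):
    C–C: 1 × 335 = 335
    C–H: 6 × 426 = 2556
    C=C: 1 × 630 = 630
    F–F: 1 × 153 = 153
    Σ(broken) = 3674 kJ
  Bonds formed (products):
    C–C: 2 × 335 = 670
    C–F: 2 × 494 = 988
    C–H: 6 × 426 = 2556
    Σ(formed) = 4214 kJ
  ΔH_A = 3674 − 4214 = −540 kJ
Reaction B:
  Bonds broken (reactants):
    C–C: 2 × 335 = 670
    C–H: 8 × 426 = 3408
    Σ(broken) = 4078 kJ
  Bonds formed (products):
    C–C: 1 × 335 = 335
    C–H: 6 × 426 = 2556
    C=C: 1 × 630 = 630
    H–H: 1 × 453 = 453
    Σ(formed) = 3974 kJ
  ΔH_B = 4078 − 3974 = +104 kJ
ΔH_A − ΔH_B = −644 kJ, so reaction A has the more negative ΔH; |ΔH_A − ΔH_B| = 644 kJ.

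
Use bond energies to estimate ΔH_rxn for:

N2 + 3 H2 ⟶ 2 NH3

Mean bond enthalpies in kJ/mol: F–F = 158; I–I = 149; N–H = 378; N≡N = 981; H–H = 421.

ΔH ≈ −24 kJ

Bonds broken (reactants):
  H–H: 3 × 421 = 1263
  N≡N: 1 × 981 = 981
  Σ(broken) = 2244 kJ
Bonds formed (products):
  N–H: 6 × 378 = 2268
  Σ(formed) = 2268 kJ
ΔH = Σ(broken) − Σ(formed) = 2244 − 2268 = −24 kJ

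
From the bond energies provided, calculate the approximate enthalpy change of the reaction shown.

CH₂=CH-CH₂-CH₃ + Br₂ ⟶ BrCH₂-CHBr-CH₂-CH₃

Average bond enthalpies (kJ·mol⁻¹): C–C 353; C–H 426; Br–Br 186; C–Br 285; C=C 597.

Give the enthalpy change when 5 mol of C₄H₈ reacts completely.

Bonds broken (reactants):
  Br–Br: 1 × 186 = 186
  C–C: 2 × 353 = 706
  C–H: 8 × 426 = 3408
  C=C: 1 × 597 = 597
  Σ(broken) = 4897 kJ
Bonds formed (products):
  C–Br: 2 × 285 = 570
  C–C: 3 × 353 = 1059
  C–H: 8 × 426 = 3408
  Σ(formed) = 5037 kJ
ΔH = Σ(broken) − Σ(formed) = 4897 − 5037 = −140 kJ
For 5× the reaction as written: 5 × (−140) = −700 kJ

ΔH = −700 kJ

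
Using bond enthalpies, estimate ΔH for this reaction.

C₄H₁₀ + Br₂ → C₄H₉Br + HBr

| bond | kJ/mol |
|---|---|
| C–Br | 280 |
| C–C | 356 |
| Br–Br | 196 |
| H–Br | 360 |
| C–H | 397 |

Bonds broken (reactants):
  Br–Br: 1 × 196 = 196
  C–C: 3 × 356 = 1068
  C–H: 10 × 397 = 3970
  Σ(broken) = 5234 kJ
Bonds formed (products):
  C–Br: 1 × 280 = 280
  C–C: 3 × 356 = 1068
  C–H: 9 × 397 = 3573
  H–Br: 1 × 360 = 360
  Σ(formed) = 5281 kJ
ΔH = Σ(broken) − Σ(formed) = 5234 − 5281 = −47 kJ

ΔH ≈ −47 kJ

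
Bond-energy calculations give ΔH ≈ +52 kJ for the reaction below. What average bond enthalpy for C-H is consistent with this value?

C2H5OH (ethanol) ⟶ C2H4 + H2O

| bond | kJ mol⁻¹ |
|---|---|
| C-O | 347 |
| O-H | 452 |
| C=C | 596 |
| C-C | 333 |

D(C-H) ≈ 420 kJ/mol

Let D be the C-H bond energy.
Σ(broken) = 1×333 + 5×D + 1×347 + 1×452 = 1132 + 5D
Σ(formed) = 4×D + 1×596 + 2×452 = 1500 + 4D
ΔH = Σ(broken) − Σ(formed) = (1132 + 5D) − (1500 + 4D) = −368 + D
Setting this equal to +52 kJ gives D = 420 kJ/mol.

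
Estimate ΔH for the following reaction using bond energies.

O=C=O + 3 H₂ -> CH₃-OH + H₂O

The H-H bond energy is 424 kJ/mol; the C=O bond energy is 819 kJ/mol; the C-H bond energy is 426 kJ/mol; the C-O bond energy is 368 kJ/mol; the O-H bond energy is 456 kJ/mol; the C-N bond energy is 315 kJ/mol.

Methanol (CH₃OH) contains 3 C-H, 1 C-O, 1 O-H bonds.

ΔH ≈ −104 kJ

Bonds broken (reactants):
  C=O: 2 × 819 = 1638
  H-H: 3 × 424 = 1272
  Σ(broken) = 2910 kJ
Bonds formed (products):
  C-H: 3 × 426 = 1278
  C-O: 1 × 368 = 368
  O-H: 3 × 456 = 1368
  Σ(formed) = 3014 kJ
ΔH = Σ(broken) − Σ(formed) = 2910 − 3014 = −104 kJ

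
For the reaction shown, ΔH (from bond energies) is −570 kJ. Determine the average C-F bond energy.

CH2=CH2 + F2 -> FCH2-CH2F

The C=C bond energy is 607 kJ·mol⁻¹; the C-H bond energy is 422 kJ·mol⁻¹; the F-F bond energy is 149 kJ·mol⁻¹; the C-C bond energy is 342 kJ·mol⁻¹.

Let D be the C-F bond energy.
Σ(broken) = 4×422 + 1×607 + 1×149 = 2444
Σ(formed) = 1×342 + 2×D + 4×422 = 2030 + 2D
ΔH = Σ(broken) − Σ(formed) = (2444) − (2030 + 2D) = +414 − 2D
Setting this equal to −570 kJ gives 2D = 984, so D = 492 kJ/mol.

D(C-F) ≈ 492 kJ/mol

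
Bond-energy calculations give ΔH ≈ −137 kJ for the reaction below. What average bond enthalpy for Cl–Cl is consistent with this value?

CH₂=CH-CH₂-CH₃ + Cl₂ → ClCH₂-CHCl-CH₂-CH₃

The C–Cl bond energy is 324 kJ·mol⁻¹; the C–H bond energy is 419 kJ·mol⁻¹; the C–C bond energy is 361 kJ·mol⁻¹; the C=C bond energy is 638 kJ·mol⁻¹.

D(Cl–Cl) ≈ 234 kJ/mol

Let D be the Cl–Cl bond energy.
Σ(broken) = 2×361 + 8×419 + 1×638 + 1×D = 4712 + D
Σ(formed) = 3×361 + 2×324 + 8×419 = 5083
ΔH = Σ(broken) − Σ(formed) = (4712 + D) − (5083) = −371 + D
Setting this equal to −137 kJ gives D = 234 kJ/mol.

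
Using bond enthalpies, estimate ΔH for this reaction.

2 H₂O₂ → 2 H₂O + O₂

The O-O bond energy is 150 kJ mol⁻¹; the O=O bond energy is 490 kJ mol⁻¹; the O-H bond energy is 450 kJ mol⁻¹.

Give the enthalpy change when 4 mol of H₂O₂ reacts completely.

ΔH = −380 kJ

Bonds broken (reactants):
  O-H: 4 × 450 = 1800
  O-O: 2 × 150 = 300
  Σ(broken) = 2100 kJ
Bonds formed (products):
  O-H: 4 × 450 = 1800
  O=O: 1 × 490 = 490
  Σ(formed) = 2290 kJ
ΔH = Σ(broken) − Σ(formed) = 2100 − 2290 = −190 kJ
For 2× the reaction as written: 2 × (−190) = −380 kJ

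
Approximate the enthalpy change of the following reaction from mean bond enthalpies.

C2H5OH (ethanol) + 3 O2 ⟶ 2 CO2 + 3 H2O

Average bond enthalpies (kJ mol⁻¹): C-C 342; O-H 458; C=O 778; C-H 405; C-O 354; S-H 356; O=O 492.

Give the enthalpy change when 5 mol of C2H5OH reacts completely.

ΔH = −6025 kJ

Bonds broken (reactants):
  C-C: 1 × 342 = 342
  C-H: 5 × 405 = 2025
  C-O: 1 × 354 = 354
  O-H: 1 × 458 = 458
  O=O: 3 × 492 = 1476
  Σ(broken) = 4655 kJ
Bonds formed (products):
  C=O: 4 × 778 = 3112
  O-H: 6 × 458 = 2748
  Σ(formed) = 5860 kJ
ΔH = Σ(broken) − Σ(formed) = 4655 − 5860 = −1205 kJ
For 5× the reaction as written: 5 × (−1205) = −6025 kJ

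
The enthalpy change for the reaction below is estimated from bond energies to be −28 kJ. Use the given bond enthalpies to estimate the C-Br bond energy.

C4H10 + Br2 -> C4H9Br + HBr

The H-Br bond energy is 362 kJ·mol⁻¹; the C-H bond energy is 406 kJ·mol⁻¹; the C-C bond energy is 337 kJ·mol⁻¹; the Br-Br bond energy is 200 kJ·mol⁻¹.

Let D be the C-Br bond energy.
Σ(broken) = 1×200 + 3×337 + 10×406 = 5271
Σ(formed) = 1×D + 3×337 + 9×406 + 1×362 = 5027 + D
ΔH = Σ(broken) − Σ(formed) = (5271) − (5027 + D) = +244 − D
Setting this equal to −28 kJ gives D = 272 kJ/mol.

D(C-Br) ≈ 272 kJ/mol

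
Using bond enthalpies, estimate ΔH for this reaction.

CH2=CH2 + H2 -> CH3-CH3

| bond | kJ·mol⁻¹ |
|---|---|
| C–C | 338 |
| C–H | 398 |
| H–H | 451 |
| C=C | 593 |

ΔH ≈ −90 kJ

Bonds broken (reactants):
  C–H: 4 × 398 = 1592
  C=C: 1 × 593 = 593
  H–H: 1 × 451 = 451
  Σ(broken) = 2636 kJ
Bonds formed (products):
  C–C: 1 × 338 = 338
  C–H: 6 × 398 = 2388
  Σ(formed) = 2726 kJ
ΔH = Σ(broken) − Σ(formed) = 2636 − 2726 = −90 kJ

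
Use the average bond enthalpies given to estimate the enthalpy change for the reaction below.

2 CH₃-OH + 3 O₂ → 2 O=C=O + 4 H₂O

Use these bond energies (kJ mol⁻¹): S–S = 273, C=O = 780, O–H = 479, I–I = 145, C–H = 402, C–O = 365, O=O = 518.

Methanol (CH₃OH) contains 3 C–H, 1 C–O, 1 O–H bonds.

Bonds broken (reactants):
  C–H: 6 × 402 = 2412
  C–O: 2 × 365 = 730
  O–H: 2 × 479 = 958
  O=O: 3 × 518 = 1554
  Σ(broken) = 5654 kJ
Bonds formed (products):
  C=O: 4 × 780 = 3120
  O–H: 8 × 479 = 3832
  Σ(formed) = 6952 kJ
ΔH = Σ(broken) − Σ(formed) = 5654 − 6952 = −1298 kJ

ΔH ≈ −1298 kJ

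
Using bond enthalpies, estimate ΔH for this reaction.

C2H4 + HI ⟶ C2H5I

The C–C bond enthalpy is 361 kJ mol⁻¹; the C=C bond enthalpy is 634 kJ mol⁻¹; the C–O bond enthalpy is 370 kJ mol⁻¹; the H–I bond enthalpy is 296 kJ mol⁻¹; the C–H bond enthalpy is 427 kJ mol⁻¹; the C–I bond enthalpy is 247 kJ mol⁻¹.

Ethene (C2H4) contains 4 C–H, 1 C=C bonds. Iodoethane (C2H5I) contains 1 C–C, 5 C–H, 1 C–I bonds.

ΔH ≈ −105 kJ

Bonds broken (reactants):
  C–H: 4 × 427 = 1708
  C=C: 1 × 634 = 634
  H–I: 1 × 296 = 296
  Σ(broken) = 2638 kJ
Bonds formed (products):
  C–C: 1 × 361 = 361
  C–H: 5 × 427 = 2135
  C–I: 1 × 247 = 247
  Σ(formed) = 2743 kJ
ΔH = Σ(broken) − Σ(formed) = 2638 − 2743 = −105 kJ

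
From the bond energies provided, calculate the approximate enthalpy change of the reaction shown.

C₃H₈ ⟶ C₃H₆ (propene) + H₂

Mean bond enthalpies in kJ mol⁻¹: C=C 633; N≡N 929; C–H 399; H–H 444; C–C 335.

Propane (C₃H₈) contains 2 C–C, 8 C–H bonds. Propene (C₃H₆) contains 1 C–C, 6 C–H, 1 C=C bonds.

ΔH ≈ +56 kJ

Bonds broken (reactants):
  C–C: 2 × 335 = 670
  C–H: 8 × 399 = 3192
  Σ(broken) = 3862 kJ
Bonds formed (products):
  C–C: 1 × 335 = 335
  C–H: 6 × 399 = 2394
  C=C: 1 × 633 = 633
  H–H: 1 × 444 = 444
  Σ(formed) = 3806 kJ
ΔH = Σ(broken) − Σ(formed) = 3862 − 3806 = +56 kJ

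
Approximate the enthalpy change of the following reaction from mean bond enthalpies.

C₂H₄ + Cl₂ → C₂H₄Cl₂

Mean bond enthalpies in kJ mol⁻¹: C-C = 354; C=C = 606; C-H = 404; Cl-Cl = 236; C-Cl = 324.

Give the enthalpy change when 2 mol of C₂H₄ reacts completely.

ΔH = −320 kJ

Bonds broken (reactants):
  C-H: 4 × 404 = 1616
  C=C: 1 × 606 = 606
  Cl-Cl: 1 × 236 = 236
  Σ(broken) = 2458 kJ
Bonds formed (products):
  C-C: 1 × 354 = 354
  C-Cl: 2 × 324 = 648
  C-H: 4 × 404 = 1616
  Σ(formed) = 2618 kJ
ΔH = Σ(broken) − Σ(formed) = 2458 − 2618 = −160 kJ
For 2× the reaction as written: 2 × (−160) = −320 kJ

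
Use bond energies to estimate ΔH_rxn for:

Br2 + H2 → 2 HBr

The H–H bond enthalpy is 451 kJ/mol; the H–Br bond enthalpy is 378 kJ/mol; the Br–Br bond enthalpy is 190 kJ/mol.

ΔH ≈ −115 kJ

Bonds broken (reactants):
  Br–Br: 1 × 190 = 190
  H–H: 1 × 451 = 451
  Σ(broken) = 641 kJ
Bonds formed (products):
  H–Br: 2 × 378 = 756
  Σ(formed) = 756 kJ
ΔH = Σ(broken) − Σ(formed) = 641 − 756 = −115 kJ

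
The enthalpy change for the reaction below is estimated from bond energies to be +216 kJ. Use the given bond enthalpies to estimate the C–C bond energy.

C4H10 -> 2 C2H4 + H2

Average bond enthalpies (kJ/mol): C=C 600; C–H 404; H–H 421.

Let D be the C–C bond energy.
Σ(broken) = 3×D + 10×404 = 4040 + 3D
Σ(formed) = 8×404 + 2×600 + 1×421 = 4853
ΔH = Σ(broken) − Σ(formed) = (4040 + 3D) − (4853) = −813 + 3D
Setting this equal to +216 kJ gives 3D = 1029, so D = 343 kJ/mol.

D(C–C) ≈ 343 kJ/mol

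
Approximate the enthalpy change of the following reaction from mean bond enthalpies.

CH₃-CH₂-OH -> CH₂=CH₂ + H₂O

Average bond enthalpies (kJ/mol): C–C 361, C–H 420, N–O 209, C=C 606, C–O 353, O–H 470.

ΔH ≈ +58 kJ

Bonds broken (reactants):
  C–C: 1 × 361 = 361
  C–H: 5 × 420 = 2100
  C–O: 1 × 353 = 353
  O–H: 1 × 470 = 470
  Σ(broken) = 3284 kJ
Bonds formed (products):
  C–H: 4 × 420 = 1680
  C=C: 1 × 606 = 606
  O–H: 2 × 470 = 940
  Σ(formed) = 3226 kJ
ΔH = Σ(broken) − Σ(formed) = 3284 − 3226 = +58 kJ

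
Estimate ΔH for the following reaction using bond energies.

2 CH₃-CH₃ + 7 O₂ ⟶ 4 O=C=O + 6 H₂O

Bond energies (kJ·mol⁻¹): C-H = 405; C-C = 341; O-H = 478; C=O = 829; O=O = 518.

ΔH ≈ −3200 kJ

Bonds broken (reactants):
  C-C: 2 × 341 = 682
  C-H: 12 × 405 = 4860
  O=O: 7 × 518 = 3626
  Σ(broken) = 9168 kJ
Bonds formed (products):
  C=O: 8 × 829 = 6632
  O-H: 12 × 478 = 5736
  Σ(formed) = 12368 kJ
ΔH = Σ(broken) − Σ(formed) = 9168 − 12368 = −3200 kJ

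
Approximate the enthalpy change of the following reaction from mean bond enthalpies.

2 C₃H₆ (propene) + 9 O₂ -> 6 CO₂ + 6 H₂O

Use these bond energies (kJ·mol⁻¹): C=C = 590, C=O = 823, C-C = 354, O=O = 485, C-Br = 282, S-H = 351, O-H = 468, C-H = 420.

ΔH ≈ −4199 kJ

Bonds broken (reactants):
  C-C: 2 × 354 = 708
  C-H: 12 × 420 = 5040
  C=C: 2 × 590 = 1180
  O=O: 9 × 485 = 4365
  Σ(broken) = 11293 kJ
Bonds formed (products):
  C=O: 12 × 823 = 9876
  O-H: 12 × 468 = 5616
  Σ(formed) = 15492 kJ
ΔH = Σ(broken) − Σ(formed) = 11293 − 15492 = −4199 kJ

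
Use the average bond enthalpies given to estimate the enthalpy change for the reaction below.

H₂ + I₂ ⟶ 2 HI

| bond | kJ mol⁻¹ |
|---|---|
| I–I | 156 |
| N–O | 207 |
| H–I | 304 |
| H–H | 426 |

Bonds broken (reactants):
  H–H: 1 × 426 = 426
  I–I: 1 × 156 = 156
  Σ(broken) = 582 kJ
Bonds formed (products):
  H–I: 2 × 304 = 608
  Σ(formed) = 608 kJ
ΔH = Σ(broken) − Σ(formed) = 582 − 608 = −26 kJ

ΔH ≈ −26 kJ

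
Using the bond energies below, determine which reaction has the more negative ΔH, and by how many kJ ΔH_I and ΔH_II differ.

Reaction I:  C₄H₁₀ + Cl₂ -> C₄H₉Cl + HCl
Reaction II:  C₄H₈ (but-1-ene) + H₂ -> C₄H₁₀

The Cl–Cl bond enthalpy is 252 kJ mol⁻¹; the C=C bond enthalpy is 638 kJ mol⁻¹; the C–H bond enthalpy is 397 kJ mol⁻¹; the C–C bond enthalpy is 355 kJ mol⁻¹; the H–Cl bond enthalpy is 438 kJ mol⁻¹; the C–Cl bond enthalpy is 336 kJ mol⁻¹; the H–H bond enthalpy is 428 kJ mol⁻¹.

Reaction I:
  Bonds broken (reactants):
    C–C: 3 × 355 = 1065
    C–H: 10 × 397 = 3970
    Cl–Cl: 1 × 252 = 252
    Σ(broken) = 5287 kJ
  Bonds formed (products):
    C–C: 3 × 355 = 1065
    C–Cl: 1 × 336 = 336
    C–H: 9 × 397 = 3573
    H–Cl: 1 × 438 = 438
    Σ(formed) = 5412 kJ
  ΔH_I = 5287 − 5412 = −125 kJ
Reaction II:
  Bonds broken (reactants):
    C–C: 2 × 355 = 710
    C–H: 8 × 397 = 3176
    C=C: 1 × 638 = 638
    H–H: 1 × 428 = 428
    Σ(broken) = 4952 kJ
  Bonds formed (products):
    C–C: 3 × 355 = 1065
    C–H: 10 × 397 = 3970
    Σ(formed) = 5035 kJ
  ΔH_II = 4952 − 5035 = −83 kJ
ΔH_I − ΔH_II = −42 kJ, so reaction I has the more negative ΔH; |ΔH_I − ΔH_II| = 42 kJ.

Reaction I, by 42 kJ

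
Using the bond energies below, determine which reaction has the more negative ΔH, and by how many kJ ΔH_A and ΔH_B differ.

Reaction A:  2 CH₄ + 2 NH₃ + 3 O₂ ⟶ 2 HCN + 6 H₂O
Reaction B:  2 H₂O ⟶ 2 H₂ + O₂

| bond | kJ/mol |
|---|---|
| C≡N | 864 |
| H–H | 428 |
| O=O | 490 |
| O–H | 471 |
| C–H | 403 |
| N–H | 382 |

Reaction A, by 1738 kJ

Reaction A:
  Bonds broken (reactants):
    C–H: 8 × 403 = 3224
    N–H: 6 × 382 = 2292
    O=O: 3 × 490 = 1470
    Σ(broken) = 6986 kJ
  Bonds formed (products):
    C≡N: 2 × 864 = 1728
    C–H: 2 × 403 = 806
    O–H: 12 × 471 = 5652
    Σ(formed) = 8186 kJ
  ΔH_A = 6986 − 8186 = −1200 kJ
Reaction B:
  Bonds broken (reactants):
    O–H: 4 × 471 = 1884
    Σ(broken) = 1884 kJ
  Bonds formed (products):
    H–H: 2 × 428 = 856
    O=O: 1 × 490 = 490
    Σ(formed) = 1346 kJ
  ΔH_B = 1884 − 1346 = +538 kJ
ΔH_A − ΔH_B = −1738 kJ, so reaction A has the more negative ΔH; |ΔH_A − ΔH_B| = 1738 kJ.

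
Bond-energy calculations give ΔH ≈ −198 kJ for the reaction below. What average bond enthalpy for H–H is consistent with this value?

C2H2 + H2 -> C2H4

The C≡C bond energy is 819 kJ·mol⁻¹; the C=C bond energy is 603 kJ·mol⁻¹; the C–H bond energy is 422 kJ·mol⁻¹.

D(H–H) ≈ 430 kJ/mol

Let D be the H–H bond energy.
Σ(broken) = 1×819 + 2×422 + 1×D = 1663 + D
Σ(formed) = 4×422 + 1×603 = 2291
ΔH = Σ(broken) − Σ(formed) = (1663 + D) − (2291) = −628 + D
Setting this equal to −198 kJ gives D = 430 kJ/mol.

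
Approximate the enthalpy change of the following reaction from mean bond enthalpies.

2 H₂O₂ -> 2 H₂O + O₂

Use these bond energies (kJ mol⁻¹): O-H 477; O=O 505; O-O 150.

Bonds broken (reactants):
  O-H: 4 × 477 = 1908
  O-O: 2 × 150 = 300
  Σ(broken) = 2208 kJ
Bonds formed (products):
  O-H: 4 × 477 = 1908
  O=O: 1 × 505 = 505
  Σ(formed) = 2413 kJ
ΔH = Σ(broken) − Σ(formed) = 2208 − 2413 = −205 kJ

ΔH ≈ −205 kJ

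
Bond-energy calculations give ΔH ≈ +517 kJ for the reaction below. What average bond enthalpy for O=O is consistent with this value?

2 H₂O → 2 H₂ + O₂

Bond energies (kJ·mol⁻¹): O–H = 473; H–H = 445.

D(O=O) ≈ 485 kJ/mol

Let D be the O=O bond energy.
Σ(broken) = 4×473 = 1892
Σ(formed) = 2×445 + 1×D = 890 + D
ΔH = Σ(broken) − Σ(formed) = (1892) − (890 + D) = +1002 − D
Setting this equal to +517 kJ gives D = 485 kJ/mol.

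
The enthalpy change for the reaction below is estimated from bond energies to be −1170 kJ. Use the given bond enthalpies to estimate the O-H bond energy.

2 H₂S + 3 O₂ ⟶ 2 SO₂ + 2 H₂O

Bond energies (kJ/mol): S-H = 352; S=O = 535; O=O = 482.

D(O-H) ≈ 471 kJ/mol

Let D be the O-H bond energy.
Σ(broken) = 3×482 + 4×352 = 2854
Σ(formed) = 4×D + 4×535 = 2140 + 4D
ΔH = Σ(broken) − Σ(formed) = (2854) − (2140 + 4D) = +714 − 4D
Setting this equal to −1170 kJ gives 4D = 1884, so D = 471 kJ/mol.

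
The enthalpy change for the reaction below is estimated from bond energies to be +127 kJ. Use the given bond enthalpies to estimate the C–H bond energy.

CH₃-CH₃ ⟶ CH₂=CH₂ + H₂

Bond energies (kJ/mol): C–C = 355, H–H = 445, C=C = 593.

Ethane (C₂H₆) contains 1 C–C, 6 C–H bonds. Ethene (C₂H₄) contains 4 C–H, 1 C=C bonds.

D(C–H) ≈ 405 kJ/mol

Let D be the C–H bond energy.
Σ(broken) = 1×355 + 6×D = 355 + 6D
Σ(formed) = 4×D + 1×593 + 1×445 = 1038 + 4D
ΔH = Σ(broken) − Σ(formed) = (355 + 6D) − (1038 + 4D) = −683 + 2D
Setting this equal to +127 kJ gives 2D = 810, so D = 405 kJ/mol.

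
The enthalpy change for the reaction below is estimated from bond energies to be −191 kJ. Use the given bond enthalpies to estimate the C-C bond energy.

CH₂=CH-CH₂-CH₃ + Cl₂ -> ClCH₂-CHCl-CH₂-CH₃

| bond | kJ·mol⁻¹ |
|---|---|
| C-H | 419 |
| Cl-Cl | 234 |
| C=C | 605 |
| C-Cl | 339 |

D(C-C) ≈ 352 kJ/mol

Let D be the C-C bond energy.
Σ(broken) = 2×D + 8×419 + 1×605 + 1×234 = 4191 + 2D
Σ(formed) = 3×D + 2×339 + 8×419 = 4030 + 3D
ΔH = Σ(broken) − Σ(formed) = (4191 + 2D) − (4030 + 3D) = +161 − D
Setting this equal to −191 kJ gives D = 352 kJ/mol.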